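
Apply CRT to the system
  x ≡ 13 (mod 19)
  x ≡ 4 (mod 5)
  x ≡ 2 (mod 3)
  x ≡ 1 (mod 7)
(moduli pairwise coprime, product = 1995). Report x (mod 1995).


Product of moduli M = 19 · 5 · 3 · 7 = 1995.
Merge one congruence at a time:
  Start: x ≡ 13 (mod 19).
  Combine with x ≡ 4 (mod 5); new modulus lcm = 95.
    Write x = 13 + 19·t and substitute into x ≡ 4 (mod 5): 19·t ≡ 4 − 13 = -9 (mod 5).
    Reduce coefficients mod 5: 4·t ≡ 1 (mod 5).
    The inverse of 4 mod 5 is 4 (since 4·4 = 16 = 3·5 + 1), so t ≡ 4·1 = 4 ≡ 4 (mod 5).
    Then x = 13 + 19·4 = 89, valid modulo lcm(19, 5) = 95: x ≡ 89 (mod 95).
  Combine with x ≡ 2 (mod 3); new modulus lcm = 285.
    Write x = 89 + 95·t and substitute into x ≡ 2 (mod 3): 95·t ≡ 2 − 89 = -87 (mod 3).
    Reduce coefficients mod 3: 2·t ≡ 0 (mod 3).
    The inverse of 2 mod 3 is 2 (since 2·2 = 4 = 1·3 + 1), so t ≡ 2·0 = 0 ≡ 0 (mod 3).
    Then x = 89 + 95·0 = 89, valid modulo lcm(95, 3) = 285: x ≡ 89 (mod 285).
  Combine with x ≡ 1 (mod 7); new modulus lcm = 1995.
    Write x = 89 + 285·t and substitute into x ≡ 1 (mod 7): 285·t ≡ 1 − 89 = -88 (mod 7).
    Reduce coefficients mod 7: 5·t ≡ 3 (mod 7).
    The inverse of 5 mod 7 is 3 (since 5·3 = 15 = 2·7 + 1), so t ≡ 3·3 = 9 ≡ 2 (mod 7).
    Then x = 89 + 285·2 = 659, valid modulo lcm(285, 7) = 1995: x ≡ 659 (mod 1995).
Verify against each original: 659 mod 19 = 13, 659 mod 5 = 4, 659 mod 3 = 2, 659 mod 7 = 1.

x ≡ 659 (mod 1995).


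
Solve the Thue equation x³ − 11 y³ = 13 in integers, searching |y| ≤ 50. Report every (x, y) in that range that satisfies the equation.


The equation is x³ - 11y³ = 13. For fixed y, x³ = 11·y³ + 13, so a solution requires the RHS to be a perfect cube.
Strategy: iterate y from -50 to 50, compute RHS = 11·y³ + 13, and check whether it is a (positive or negative) perfect cube.
Check small values of y:
  y = 0: RHS = 13 is not a perfect cube.
  y = 1: RHS = 24 is not a perfect cube.
  y = -1: RHS = 2 is not a perfect cube.
  y = 2: RHS = 101 is not a perfect cube.
  y = -2: RHS = -75 is not a perfect cube.
  y = 3: RHS = 310 is not a perfect cube.
  y = -3: RHS = -284 is not a perfect cube.
Continuing the search up to |y| = 50 finds no solutions either.
No (x, y) in the scanned range satisfies the equation.

No integer solutions with |y| ≤ 50.


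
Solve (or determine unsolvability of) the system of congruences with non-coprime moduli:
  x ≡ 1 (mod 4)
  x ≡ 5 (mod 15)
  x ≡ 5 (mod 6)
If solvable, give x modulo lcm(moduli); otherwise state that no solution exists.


Moduli 4, 15, 6 are not pairwise coprime, so CRT works modulo lcm(m_i) when all pairwise compatibility conditions hold.
Pairwise compatibility: gcd(m_i, m_j) must divide a_i - a_j for every pair.
Merge one congruence at a time:
  Start: x ≡ 1 (mod 4).
  Combine with x ≡ 5 (mod 15): gcd(4, 15) = 1; 5 - 1 = 4, which IS divisible by 1, so compatible.
    Write x = 1 + 4·t and substitute into x ≡ 5 (mod 15): 4·t ≡ 5 − 1 = 4 (mod 15).
    The inverse of 4 mod 15 is 4 (since 4·4 = 16 = 1·15 + 1), so t ≡ 4·4 = 16 ≡ 1 (mod 15).
    Then x = 1 + 4·1 = 5, valid modulo lcm(4, 15) = 60: x ≡ 5 (mod 60).
  Combine with x ≡ 5 (mod 6): gcd(60, 6) = 6; 5 - 5 = 0, which IS divisible by 6, so compatible.
    Write x = 5 + 60·t and substitute into x ≡ 5 (mod 6): 60·t ≡ 5 − 5 = 0 (mod 6).
    Divide the congruence (and modulus) by g = 6: 10·t ≡ 0 (mod 1).
    Modulo 1 every t works; take t = 0.
    Then x = 5 + 60·0 = 5, valid modulo lcm(60, 6) = 60: x ≡ 5 (mod 60).
Verify: 5 mod 4 = 1, 5 mod 15 = 5, 5 mod 6 = 5.

x ≡ 5 (mod 60).


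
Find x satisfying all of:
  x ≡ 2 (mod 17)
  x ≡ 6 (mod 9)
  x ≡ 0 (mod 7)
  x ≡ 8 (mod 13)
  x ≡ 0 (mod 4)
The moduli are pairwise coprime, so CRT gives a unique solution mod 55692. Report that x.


Product of moduli M = 17 · 9 · 7 · 13 · 4 = 55692.
Merge one congruence at a time:
  Start: x ≡ 2 (mod 17).
  Combine with x ≡ 6 (mod 9); new modulus lcm = 153.
    Write x = 2 + 17·t and substitute into x ≡ 6 (mod 9): 17·t ≡ 6 − 2 = 4 (mod 9).
    Reduce coefficients mod 9: 8·t ≡ 4 (mod 9).
    The inverse of 8 mod 9 is 8 (since 8·8 = 64 = 7·9 + 1), so t ≡ 8·4 = 32 ≡ 5 (mod 9).
    Then x = 2 + 17·5 = 87, valid modulo lcm(17, 9) = 153: x ≡ 87 (mod 153).
  Combine with x ≡ 0 (mod 7); new modulus lcm = 1071.
    Write x = 87 + 153·t and substitute into x ≡ 0 (mod 7): 153·t ≡ 0 − 87 = -87 (mod 7).
    Reduce coefficients mod 7: 6·t ≡ 4 (mod 7).
    The inverse of 6 mod 7 is 6 (since 6·6 = 36 = 5·7 + 1), so t ≡ 6·4 = 24 ≡ 3 (mod 7).
    Then x = 87 + 153·3 = 546, valid modulo lcm(153, 7) = 1071: x ≡ 546 (mod 1071).
  Combine with x ≡ 8 (mod 13); new modulus lcm = 13923.
    Write x = 546 + 1071·t and substitute into x ≡ 8 (mod 13): 1071·t ≡ 8 − 546 = -538 (mod 13).
    Reduce coefficients mod 13: 5·t ≡ 8 (mod 13).
    The inverse of 5 mod 13 is 8 (since 5·8 = 40 = 3·13 + 1), so t ≡ 8·8 = 64 ≡ 12 (mod 13).
    Then x = 546 + 1071·12 = 13398, valid modulo lcm(1071, 13) = 13923: x ≡ 13398 (mod 13923).
  Combine with x ≡ 0 (mod 4); new modulus lcm = 55692.
    Write x = 13398 + 13923·t and substitute into x ≡ 0 (mod 4): 13923·t ≡ 0 − 13398 = -13398 (mod 4).
    Reduce coefficients mod 4: 3·t ≡ 2 (mod 4).
    The inverse of 3 mod 4 is 3 (since 3·3 = 9 = 2·4 + 1), so t ≡ 3·2 = 6 ≡ 2 (mod 4).
    Then x = 13398 + 13923·2 = 41244, valid modulo lcm(13923, 4) = 55692: x ≡ 41244 (mod 55692).
Verify against each original: 41244 mod 17 = 2, 41244 mod 9 = 6, 41244 mod 7 = 0, 41244 mod 13 = 8, 41244 mod 4 = 0.

x ≡ 41244 (mod 55692).


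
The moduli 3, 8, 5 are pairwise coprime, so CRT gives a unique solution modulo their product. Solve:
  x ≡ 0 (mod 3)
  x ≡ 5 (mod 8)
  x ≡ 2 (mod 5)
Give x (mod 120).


Moduli 3, 8, 5 are pairwise coprime; by CRT there is a unique solution modulo M = 3 · 8 · 5 = 120.
Solve pairwise, accumulating the modulus:
  Start with x ≡ 0 (mod 3).
  Combine with x ≡ 5 (mod 8): since gcd(3, 8) = 1, we get a unique residue mod 24.
    Write x = 0 + 3·t and substitute into x ≡ 5 (mod 8): 3·t ≡ 5 − 0 = 5 (mod 8).
    The inverse of 3 mod 8 is 3 (since 3·3 = 9 = 1·8 + 1), so t ≡ 3·5 = 15 ≡ 7 (mod 8).
    Then x = 0 + 3·7 = 21, valid modulo lcm(3, 8) = 24: x ≡ 21 (mod 24).
  Combine with x ≡ 2 (mod 5): since gcd(24, 5) = 1, we get a unique residue mod 120.
    Write x = 21 + 24·t and substitute into x ≡ 2 (mod 5): 24·t ≡ 2 − 21 = -19 (mod 5).
    Reduce coefficients mod 5: 4·t ≡ 1 (mod 5).
    The inverse of 4 mod 5 is 4 (since 4·4 = 16 = 3·5 + 1), so t ≡ 4·1 = 4 ≡ 4 (mod 5).
    Then x = 21 + 24·4 = 117, valid modulo lcm(24, 5) = 120: x ≡ 117 (mod 120).
Verify: 117 mod 3 = 0 ✓, 117 mod 8 = 5 ✓, 117 mod 5 = 2 ✓.

x ≡ 117 (mod 120).


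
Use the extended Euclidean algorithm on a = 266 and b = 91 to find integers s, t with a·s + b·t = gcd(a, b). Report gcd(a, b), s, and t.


Euclidean algorithm on (266, 91) — divide until remainder is 0:
  266 = 2 · 91 + 84
  91 = 1 · 84 + 7
  84 = 12 · 7 + 0
gcd(266, 91) = 7.
Track Bezout coefficients alongside the remainders: start with r₀ = 266 = a·1 + b·0 (s = 1, t = 0) and r₁ = 91 = a·0 + b·1 (s = 0, t = 1); each new remainder r_{k+1} = r_{k-1} − q_k·r_k inherits s_{k+1} = s_{k-1} − q_k·s_k, t_{k+1} = t_{k-1} − q_k·t_k, so r_k = a·s_k + b·t_k at every step:
  q = 2: r = 84, s = 1 − 2·0 = 1, t = 0 − 2·1 = -2  (check: 266·1 + 91·(-2) = 84)
  q = 1: r = 7, s = 0 − 1·1 = -1, t = 1 − 1·(-2) = 3  (check: 266·(-1) + 91·3 = 7)
The row with r = 7 (the gcd) gives the Bezout coefficients s = -1, t = 3.
Result: 266 · (-1) + 91 · (3) = 7.

gcd(266, 91) = 7; s = -1, t = 3 (check: 266·(-1) + 91·3 = 7).


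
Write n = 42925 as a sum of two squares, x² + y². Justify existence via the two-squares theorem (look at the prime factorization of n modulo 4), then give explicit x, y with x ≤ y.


Step 1: Factor n = 42925 = 5^2 · 17 · 101.
Step 2: Check the mod-4 condition on each prime factor: 5 ≡ 1 (mod 4), exponent 2; 17 ≡ 1 (mod 4), exponent 1; 101 ≡ 1 (mod 4), exponent 1.
All primes ≡ 3 (mod 4) appear to even exponent (or don't appear), so by the two-squares theorem n IS expressible as a sum of two squares.
Step 3: Build a representation. Group n = k² · m with k = 5 and m = 17 · 101 = 1717 (a product of primes ≡ 1 (mod 4)); a representation of m scales to one of n via (k·x)² + (k·y)² = k²(x² + y²). Each prime p ≡ 1 (mod 4) is itself a sum of two squares; find a² by testing p − a² for a perfect square:
  17: 17 − 1² = 16 = 4² ⇒ 17 = 1² + 4².
  101: 101 − 1² = 100 = 10² ⇒ 101 = 1² + 10².
  Combine using the Brahmagupta–Fibonacci identity (a² + b²)(c² + d²) = (ac − bd)² + (ad + bc)² = (ac + bd)² + (ad − bc)²:
  17 · 101 = 1717: from (1² + 4²)(1² + 10²), take (1·1 − 4·10, 1·10 + 4·1) = (1 − 40, 10 + 4) = (-39, 14); dropping signs (only squares matter) gives (39, 14); check 39² + 14² = 1521 + 196 = 1717 ✓.
  Scale by k = 5: (5·39, 5·14) = (195, 70).
Step 4: Order so x ≤ y and verify: 70² + 195² = 4900 + 38025 = 42925 = n. ✓

n = 42925 = 70² + 195² (one valid representation with x ≤ y).


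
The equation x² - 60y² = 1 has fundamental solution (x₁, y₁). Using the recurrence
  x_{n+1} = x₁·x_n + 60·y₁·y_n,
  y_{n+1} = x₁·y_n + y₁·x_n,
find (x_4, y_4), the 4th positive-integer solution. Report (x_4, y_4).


Step 1: Find the fundamental solution (x₁, y₁) of x² - 60y² = 1.
  Expand √60 as a continued fraction. a₀ = ⌊√60⌋ = 7; iterate m_{k+1} = d_k·a_k − m_k, d_{k+1} = (60 − m_{k+1}²)/d_k, a_{k+1} = ⌊(a₀ + m_{k+1})/d_{k+1}⌋ (starting m₀ = 0, d₀ = 1), with convergents p_k = a_k·p_{k-1} + p_{k-2}, q_k = a_k·q_{k-1} + q_{k-2} (p₋₁ = 1, q₋₁ = 0):
  k = 0: a₀ = 7; p₀/q₀ = 7/1; p₀² − 60·q₀² = 49 − 60 = -11.
  k = 1: m = 7, d = 11, a = ⌊(7 + 7)/11⌋ = 1; p/q = (1·7 + 1)/(1·1 + 0) = 8/1; p² − 60·q² = 64 − 60 = 4.
  k = 2: m = 4, d = 4, a = ⌊(7 + 4)/4⌋ = 2; p/q = (2·8 + 7)/(2·1 + 1) = 23/3; p² − 60·q² = 529 − 540 = -11.
  k = 3: m = 4, d = 11, a = ⌊(7 + 4)/11⌋ = 1; p/q = (1·23 + 8)/(1·3 + 1) = 31/4; p² − 60·q² = 961 − 960 = 1.
  The first convergent with p² − 60·q² = 1 gives the fundamental solution (x₁, y₁) = (31, 4).
Step 2: Apply the recurrence (x_{n+1}, y_{n+1}) = (x₁x_n + 60y₁y_n, x₁y_n + y₁x_n) repeatedly.
  From (x_1, y_1) = (31, 4): x_2 = 31·31 + 60·4·4 = 1921; y_2 = 31·4 + 4·31 = 248.
  From (x_2, y_2) = (1921, 248): x_3 = 31·1921 + 60·4·248 = 119071; y_3 = 31·248 + 4·1921 = 15372.
  From (x_3, y_3) = (119071, 15372): x_4 = 31·119071 + 60·4·15372 = 7380481; y_4 = 31·15372 + 4·119071 = 952816.
Step 3: Verify x_4² - 60·y_4² = 54471499791361 - 54471499791360 = 1 (should be 1). ✓

(x_1, y_1) = (31, 4); (x_4, y_4) = (7380481, 952816).


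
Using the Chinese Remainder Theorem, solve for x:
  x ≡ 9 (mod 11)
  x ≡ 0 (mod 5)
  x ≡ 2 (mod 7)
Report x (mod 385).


Moduli 11, 5, 7 are pairwise coprime; by CRT there is a unique solution modulo M = 11 · 5 · 7 = 385.
Solve pairwise, accumulating the modulus:
  Start with x ≡ 9 (mod 11).
  Combine with x ≡ 0 (mod 5): since gcd(11, 5) = 1, we get a unique residue mod 55.
    Write x = 9 + 11·t and substitute into x ≡ 0 (mod 5): 11·t ≡ 0 − 9 = -9 (mod 5).
    Reduce coefficients mod 5: 1·t ≡ 1 (mod 5).
    So t ≡ 1 (mod 5).
    Then x = 9 + 11·1 = 20, valid modulo lcm(11, 5) = 55: x ≡ 20 (mod 55).
  Combine with x ≡ 2 (mod 7): since gcd(55, 7) = 1, we get a unique residue mod 385.
    Write x = 20 + 55·t and substitute into x ≡ 2 (mod 7): 55·t ≡ 2 − 20 = -18 (mod 7).
    Reduce coefficients mod 7: 6·t ≡ 3 (mod 7).
    The inverse of 6 mod 7 is 6 (since 6·6 = 36 = 5·7 + 1), so t ≡ 6·3 = 18 ≡ 4 (mod 7).
    Then x = 20 + 55·4 = 240, valid modulo lcm(55, 7) = 385: x ≡ 240 (mod 385).
Verify: 240 mod 11 = 9 ✓, 240 mod 5 = 0 ✓, 240 mod 7 = 2 ✓.

x ≡ 240 (mod 385).


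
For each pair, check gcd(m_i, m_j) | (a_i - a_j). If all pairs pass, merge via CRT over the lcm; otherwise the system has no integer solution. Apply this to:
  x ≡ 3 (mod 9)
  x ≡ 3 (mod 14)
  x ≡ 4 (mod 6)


Moduli 9, 14, 6 are not pairwise coprime, so CRT works modulo lcm(m_i) when all pairwise compatibility conditions hold.
Pairwise compatibility: gcd(m_i, m_j) must divide a_i - a_j for every pair.
Merge one congruence at a time:
  Start: x ≡ 3 (mod 9).
  Combine with x ≡ 3 (mod 14): gcd(9, 14) = 1; 3 - 3 = 0, which IS divisible by 1, so compatible.
    Write x = 3 + 9·t and substitute into x ≡ 3 (mod 14): 9·t ≡ 3 − 3 = 0 (mod 14).
    The inverse of 9 mod 14 is 11 (since 9·11 = 99 = 7·14 + 1), so t ≡ 11·0 = 0 ≡ 0 (mod 14).
    Then x = 3 + 9·0 = 3, valid modulo lcm(9, 14) = 126: x ≡ 3 (mod 126).
  Combine with x ≡ 4 (mod 6): gcd(126, 6) = 6, and 4 - 3 = 1 is NOT divisible by 6.
    ⇒ system is inconsistent (no integer solution).

No solution (the system is inconsistent).


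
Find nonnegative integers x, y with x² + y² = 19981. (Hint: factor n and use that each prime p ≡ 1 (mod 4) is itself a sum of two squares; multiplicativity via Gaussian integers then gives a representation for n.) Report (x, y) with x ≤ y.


Step 1: Factor n = 19981 = 13 · 29 · 53.
Step 2: Check the mod-4 condition on each prime factor: 13 ≡ 1 (mod 4), exponent 1; 29 ≡ 1 (mod 4), exponent 1; 53 ≡ 1 (mod 4), exponent 1.
All primes ≡ 3 (mod 4) appear to even exponent (or don't appear), so by the two-squares theorem n IS expressible as a sum of two squares.
Step 3: Build a representation. Here n = 13 · 29 · 53 is a product of primes ≡ 1 (mod 4). Each prime p ≡ 1 (mod 4) is itself a sum of two squares; find a² by testing p − a² for a perfect square:
  13: 13 − 1² = 12, 13 − 2² = 9 = 3² ⇒ 13 = 2² + 3².
  29: 29 − 1² = 28, 29 − 2² = 25 = 5² ⇒ 29 = 2² + 5².
  53: 53 − 1² = 52, 53 − 2² = 49 = 7² ⇒ 53 = 2² + 7².
  Combine using the Brahmagupta–Fibonacci identity (a² + b²)(c² + d²) = (ac − bd)² + (ad + bc)² = (ac + bd)² + (ad − bc)²:
  13 · 29 = 377: from (2² + 3²)(2² + 5²), take (2·2 − 3·5, 2·5 + 3·2) = (4 − 15, 10 + 6) = (-11, 16); dropping signs (only squares matter) gives (11, 16); check 11² + 16² = 121 + 256 = 377 ✓.
  377 · 53 = 19981: from (11² + 16²)(2² + 7²), take (11·2 − 16·7, 11·7 + 16·2) = (22 − 112, 77 + 32) = (-90, 109); dropping signs (only squares matter) gives (90, 109); check 90² + 109² = 8100 + 11881 = 19981 ✓.
Step 4: Order so x ≤ y and verify: 90² + 109² = 8100 + 11881 = 19981 = n. ✓

n = 19981 = 90² + 109² (one valid representation with x ≤ y).


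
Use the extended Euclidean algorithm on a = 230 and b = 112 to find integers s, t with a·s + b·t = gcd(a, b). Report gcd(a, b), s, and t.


Euclidean algorithm on (230, 112) — divide until remainder is 0:
  230 = 2 · 112 + 6
  112 = 18 · 6 + 4
  6 = 1 · 4 + 2
  4 = 2 · 2 + 0
gcd(230, 112) = 2.
Track Bezout coefficients alongside the remainders: start with r₀ = 230 = a·1 + b·0 (s = 1, t = 0) and r₁ = 112 = a·0 + b·1 (s = 0, t = 1); each new remainder r_{k+1} = r_{k-1} − q_k·r_k inherits s_{k+1} = s_{k-1} − q_k·s_k, t_{k+1} = t_{k-1} − q_k·t_k, so r_k = a·s_k + b·t_k at every step:
  q = 2: r = 6, s = 1 − 2·0 = 1, t = 0 − 2·1 = -2  (check: 230·1 + 112·(-2) = 6)
  q = 18: r = 4, s = 0 − 18·1 = -18, t = 1 − 18·(-2) = 37  (check: 230·(-18) + 112·37 = 4)
  q = 1: r = 2, s = 1 − 1·(-18) = 19, t = -2 − 1·37 = -39  (check: 230·19 + 112·(-39) = 2)
The row with r = 2 (the gcd) gives the Bezout coefficients s = 19, t = -39.
Result: 230 · (19) + 112 · (-39) = 2.

gcd(230, 112) = 2; s = 19, t = -39 (check: 230·19 + 112·(-39) = 2).


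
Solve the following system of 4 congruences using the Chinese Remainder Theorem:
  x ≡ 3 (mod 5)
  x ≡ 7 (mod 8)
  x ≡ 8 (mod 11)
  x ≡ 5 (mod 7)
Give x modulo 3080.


Product of moduli M = 5 · 8 · 11 · 7 = 3080.
Merge one congruence at a time:
  Start: x ≡ 3 (mod 5).
  Combine with x ≡ 7 (mod 8); new modulus lcm = 40.
    Write x = 3 + 5·t and substitute into x ≡ 7 (mod 8): 5·t ≡ 7 − 3 = 4 (mod 8).
    The inverse of 5 mod 8 is 5 (since 5·5 = 25 = 3·8 + 1), so t ≡ 5·4 = 20 ≡ 4 (mod 8).
    Then x = 3 + 5·4 = 23, valid modulo lcm(5, 8) = 40: x ≡ 23 (mod 40).
  Combine with x ≡ 8 (mod 11); new modulus lcm = 440.
    Write x = 23 + 40·t and substitute into x ≡ 8 (mod 11): 40·t ≡ 8 − 23 = -15 (mod 11).
    Reduce coefficients mod 11: 7·t ≡ 7 (mod 11).
    The inverse of 7 mod 11 is 8 (since 7·8 = 56 = 5·11 + 1), so t ≡ 8·7 = 56 ≡ 1 (mod 11).
    Then x = 23 + 40·1 = 63, valid modulo lcm(40, 11) = 440: x ≡ 63 (mod 440).
  Combine with x ≡ 5 (mod 7); new modulus lcm = 3080.
    Write x = 63 + 440·t and substitute into x ≡ 5 (mod 7): 440·t ≡ 5 − 63 = -58 (mod 7).
    Reduce coefficients mod 7: 6·t ≡ 5 (mod 7).
    The inverse of 6 mod 7 is 6 (since 6·6 = 36 = 5·7 + 1), so t ≡ 6·5 = 30 ≡ 2 (mod 7).
    Then x = 63 + 440·2 = 943, valid modulo lcm(440, 7) = 3080: x ≡ 943 (mod 3080).
Verify against each original: 943 mod 5 = 3, 943 mod 8 = 7, 943 mod 11 = 8, 943 mod 7 = 5.

x ≡ 943 (mod 3080).


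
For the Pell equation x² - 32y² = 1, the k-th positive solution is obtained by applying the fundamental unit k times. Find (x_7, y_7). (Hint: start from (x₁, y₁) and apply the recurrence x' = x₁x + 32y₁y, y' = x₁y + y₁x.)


Step 1: Find the fundamental solution (x₁, y₁) of x² - 32y² = 1.
  Expand √32 as a continued fraction. a₀ = ⌊√32⌋ = 5; iterate m_{k+1} = d_k·a_k − m_k, d_{k+1} = (32 − m_{k+1}²)/d_k, a_{k+1} = ⌊(a₀ + m_{k+1})/d_{k+1}⌋ (starting m₀ = 0, d₀ = 1), with convergents p_k = a_k·p_{k-1} + p_{k-2}, q_k = a_k·q_{k-1} + q_{k-2} (p₋₁ = 1, q₋₁ = 0):
  k = 0: a₀ = 5; p₀/q₀ = 5/1; p₀² − 32·q₀² = 25 − 32 = -7.
  k = 1: m = 5, d = 7, a = ⌊(5 + 5)/7⌋ = 1; p/q = (1·5 + 1)/(1·1 + 0) = 6/1; p² − 32·q² = 36 − 32 = 4.
  k = 2: m = 2, d = 4, a = ⌊(5 + 2)/4⌋ = 1; p/q = (1·6 + 5)/(1·1 + 1) = 11/2; p² − 32·q² = 121 − 128 = -7.
  k = 3: m = 2, d = 7, a = ⌊(5 + 2)/7⌋ = 1; p/q = (1·11 + 6)/(1·2 + 1) = 17/3; p² − 32·q² = 289 − 288 = 1.
  The first convergent with p² − 32·q² = 1 gives the fundamental solution (x₁, y₁) = (17, 3).
Step 2: Apply the recurrence (x_{n+1}, y_{n+1}) = (x₁x_n + 32y₁y_n, x₁y_n + y₁x_n) repeatedly.
  From (x_1, y_1) = (17, 3): x_2 = 17·17 + 32·3·3 = 577; y_2 = 17·3 + 3·17 = 102.
  From (x_2, y_2) = (577, 102): x_3 = 17·577 + 32·3·102 = 19601; y_3 = 17·102 + 3·577 = 3465.
  From (x_3, y_3) = (19601, 3465): x_4 = 17·19601 + 32·3·3465 = 665857; y_4 = 17·3465 + 3·19601 = 117708.
  From (x_4, y_4) = (665857, 117708): x_5 = 17·665857 + 32·3·117708 = 22619537; y_5 = 17·117708 + 3·665857 = 3998607.
  From (x_5, y_5) = (22619537, 3998607): x_6 = 17·22619537 + 32·3·3998607 = 768398401; y_6 = 17·3998607 + 3·22619537 = 135834930.
  From (x_6, y_6) = (768398401, 135834930): x_7 = 17·768398401 + 32·3·135834930 = 26102926097; y_7 = 17·135834930 + 3·768398401 = 4614389013.
Step 3: Verify x_7² - 32·y_7² = 681362750825443653409 - 681362750825443653408 = 1 (should be 1). ✓

(x_1, y_1) = (17, 3); (x_7, y_7) = (26102926097, 4614389013).


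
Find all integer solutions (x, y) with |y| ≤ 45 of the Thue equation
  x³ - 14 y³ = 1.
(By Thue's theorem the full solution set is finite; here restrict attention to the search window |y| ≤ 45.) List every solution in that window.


The equation is x³ - 14y³ = 1. For fixed y, x³ = 14·y³ + 1, so a solution requires the RHS to be a perfect cube.
Strategy: iterate y from -45 to 45, compute RHS = 14·y³ + 1, and check whether it is a (positive or negative) perfect cube.
Check small values of y:
  y = 0: RHS = 1 = (1)³ ⇒ x = 1 works.
  y = 1: RHS = 15 is not a perfect cube.
  y = -1: RHS = -13 is not a perfect cube.
  y = 2: RHS = 113 is not a perfect cube.
  y = -2: RHS = -111 is not a perfect cube.
  y = 3: RHS = 379 is not a perfect cube.
  y = -3: RHS = -377 is not a perfect cube.
Continuing the search up to |y| = 45 finds no further solutions beyond those listed.
Collected solutions: (1, 0).

Solutions (with |y| ≤ 45): (1, 0).


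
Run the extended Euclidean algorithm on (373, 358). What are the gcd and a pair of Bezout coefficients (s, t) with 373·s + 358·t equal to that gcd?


Euclidean algorithm on (373, 358) — divide until remainder is 0:
  373 = 1 · 358 + 15
  358 = 23 · 15 + 13
  15 = 1 · 13 + 2
  13 = 6 · 2 + 1
  2 = 2 · 1 + 0
gcd(373, 358) = 1.
Track Bezout coefficients alongside the remainders: start with r₀ = 373 = a·1 + b·0 (s = 1, t = 0) and r₁ = 358 = a·0 + b·1 (s = 0, t = 1); each new remainder r_{k+1} = r_{k-1} − q_k·r_k inherits s_{k+1} = s_{k-1} − q_k·s_k, t_{k+1} = t_{k-1} − q_k·t_k, so r_k = a·s_k + b·t_k at every step:
  q = 1: r = 15, s = 1 − 1·0 = 1, t = 0 − 1·1 = -1  (check: 373·1 + 358·(-1) = 15)
  q = 23: r = 13, s = 0 − 23·1 = -23, t = 1 − 23·(-1) = 24  (check: 373·(-23) + 358·24 = 13)
  q = 1: r = 2, s = 1 − 1·(-23) = 24, t = -1 − 1·24 = -25  (check: 373·24 + 358·(-25) = 2)
  q = 6: r = 1, s = -23 − 6·24 = -167, t = 24 − 6·(-25) = 174  (check: 373·(-167) + 358·174 = 1)
The row with r = 1 (the gcd) gives the Bezout coefficients s = -167, t = 174.
Result: 373 · (-167) + 358 · (174) = 1.

gcd(373, 358) = 1; s = -167, t = 174 (check: 373·(-167) + 358·174 = 1).


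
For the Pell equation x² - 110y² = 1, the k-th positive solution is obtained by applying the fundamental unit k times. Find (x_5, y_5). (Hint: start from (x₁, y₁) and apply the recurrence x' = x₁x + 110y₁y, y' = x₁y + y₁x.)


Step 1: Find the fundamental solution (x₁, y₁) of x² - 110y² = 1.
  Expand √110 as a continued fraction. a₀ = ⌊√110⌋ = 10; iterate m_{k+1} = d_k·a_k − m_k, d_{k+1} = (110 − m_{k+1}²)/d_k, a_{k+1} = ⌊(a₀ + m_{k+1})/d_{k+1}⌋ (starting m₀ = 0, d₀ = 1), with convergents p_k = a_k·p_{k-1} + p_{k-2}, q_k = a_k·q_{k-1} + q_{k-2} (p₋₁ = 1, q₋₁ = 0):
  k = 0: a₀ = 10; p₀/q₀ = 10/1; p₀² − 110·q₀² = 100 − 110 = -10.
  k = 1: m = 10, d = 10, a = ⌊(10 + 10)/10⌋ = 2; p/q = (2·10 + 1)/(2·1 + 0) = 21/2; p² − 110·q² = 441 − 440 = 1.
  The first convergent with p² − 110·q² = 1 gives the fundamental solution (x₁, y₁) = (21, 2).
Step 2: Apply the recurrence (x_{n+1}, y_{n+1}) = (x₁x_n + 110y₁y_n, x₁y_n + y₁x_n) repeatedly.
  From (x_1, y_1) = (21, 2): x_2 = 21·21 + 110·2·2 = 881; y_2 = 21·2 + 2·21 = 84.
  From (x_2, y_2) = (881, 84): x_3 = 21·881 + 110·2·84 = 36981; y_3 = 21·84 + 2·881 = 3526.
  From (x_3, y_3) = (36981, 3526): x_4 = 21·36981 + 110·2·3526 = 1552321; y_4 = 21·3526 + 2·36981 = 148008.
  From (x_4, y_4) = (1552321, 148008): x_5 = 21·1552321 + 110·2·148008 = 65160501; y_5 = 21·148008 + 2·1552321 = 6212810.
Step 3: Verify x_5² - 110·y_5² = 4245890890571001 - 4245890890571000 = 1 (should be 1). ✓

(x_1, y_1) = (21, 2); (x_5, y_5) = (65160501, 6212810).


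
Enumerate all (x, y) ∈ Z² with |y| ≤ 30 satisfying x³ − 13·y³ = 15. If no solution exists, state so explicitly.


The equation is x³ - 13y³ = 15. For fixed y, x³ = 13·y³ + 15, so a solution requires the RHS to be a perfect cube.
Strategy: iterate y from -30 to 30, compute RHS = 13·y³ + 15, and check whether it is a (positive or negative) perfect cube.
Check small values of y:
  y = 0: RHS = 15 is not a perfect cube.
  y = 1: RHS = 28 is not a perfect cube.
  y = -1: RHS = 2 is not a perfect cube.
  y = 2: RHS = 119 is not a perfect cube.
  y = -2: RHS = -89 is not a perfect cube.
  y = 3: RHS = 366 is not a perfect cube.
  y = -3: RHS = -336 is not a perfect cube.
Continuing the search up to |y| = 30 finds no solutions either.
No (x, y) in the scanned range satisfies the equation.

No integer solutions with |y| ≤ 30.


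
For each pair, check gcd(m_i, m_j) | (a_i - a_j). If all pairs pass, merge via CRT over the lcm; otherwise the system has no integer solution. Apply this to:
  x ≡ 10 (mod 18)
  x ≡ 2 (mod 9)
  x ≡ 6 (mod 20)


Moduli 18, 9, 20 are not pairwise coprime, so CRT works modulo lcm(m_i) when all pairwise compatibility conditions hold.
Pairwise compatibility: gcd(m_i, m_j) must divide a_i - a_j for every pair.
Merge one congruence at a time:
  Start: x ≡ 10 (mod 18).
  Combine with x ≡ 2 (mod 9): gcd(18, 9) = 9, and 2 - 10 = -8 is NOT divisible by 9.
    ⇒ system is inconsistent (no integer solution).

No solution (the system is inconsistent).


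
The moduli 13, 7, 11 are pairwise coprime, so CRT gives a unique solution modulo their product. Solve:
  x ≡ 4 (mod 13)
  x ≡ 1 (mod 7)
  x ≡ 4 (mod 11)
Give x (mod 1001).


Moduli 13, 7, 11 are pairwise coprime; by CRT there is a unique solution modulo M = 13 · 7 · 11 = 1001.
Solve pairwise, accumulating the modulus:
  Start with x ≡ 4 (mod 13).
  Combine with x ≡ 1 (mod 7): since gcd(13, 7) = 1, we get a unique residue mod 91.
    Write x = 4 + 13·t and substitute into x ≡ 1 (mod 7): 13·t ≡ 1 − 4 = -3 (mod 7).
    Reduce coefficients mod 7: 6·t ≡ 4 (mod 7).
    The inverse of 6 mod 7 is 6 (since 6·6 = 36 = 5·7 + 1), so t ≡ 6·4 = 24 ≡ 3 (mod 7).
    Then x = 4 + 13·3 = 43, valid modulo lcm(13, 7) = 91: x ≡ 43 (mod 91).
  Combine with x ≡ 4 (mod 11): since gcd(91, 11) = 1, we get a unique residue mod 1001.
    Write x = 43 + 91·t and substitute into x ≡ 4 (mod 11): 91·t ≡ 4 − 43 = -39 (mod 11).
    Reduce coefficients mod 11: 3·t ≡ 5 (mod 11).
    The inverse of 3 mod 11 is 4 (since 3·4 = 12 = 1·11 + 1), so t ≡ 4·5 = 20 ≡ 9 (mod 11).
    Then x = 43 + 91·9 = 862, valid modulo lcm(91, 11) = 1001: x ≡ 862 (mod 1001).
Verify: 862 mod 13 = 4 ✓, 862 mod 7 = 1 ✓, 862 mod 11 = 4 ✓.

x ≡ 862 (mod 1001).


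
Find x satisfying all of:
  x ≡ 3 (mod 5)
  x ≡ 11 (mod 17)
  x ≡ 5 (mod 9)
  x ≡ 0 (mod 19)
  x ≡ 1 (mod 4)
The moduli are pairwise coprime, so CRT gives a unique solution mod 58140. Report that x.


Product of moduli M = 5 · 17 · 9 · 19 · 4 = 58140.
Merge one congruence at a time:
  Start: x ≡ 3 (mod 5).
  Combine with x ≡ 11 (mod 17); new modulus lcm = 85.
    Write x = 3 + 5·t and substitute into x ≡ 11 (mod 17): 5·t ≡ 11 − 3 = 8 (mod 17).
    The inverse of 5 mod 17 is 7 (since 5·7 = 35 = 2·17 + 1), so t ≡ 7·8 = 56 ≡ 5 (mod 17).
    Then x = 3 + 5·5 = 28, valid modulo lcm(5, 17) = 85: x ≡ 28 (mod 85).
  Combine with x ≡ 5 (mod 9); new modulus lcm = 765.
    Write x = 28 + 85·t and substitute into x ≡ 5 (mod 9): 85·t ≡ 5 − 28 = -23 (mod 9).
    Reduce coefficients mod 9: 4·t ≡ 4 (mod 9).
    The inverse of 4 mod 9 is 7 (since 4·7 = 28 = 3·9 + 1), so t ≡ 7·4 = 28 ≡ 1 (mod 9).
    Then x = 28 + 85·1 = 113, valid modulo lcm(85, 9) = 765: x ≡ 113 (mod 765).
  Combine with x ≡ 0 (mod 19); new modulus lcm = 14535.
    Write x = 113 + 765·t and substitute into x ≡ 0 (mod 19): 765·t ≡ 0 − 113 = -113 (mod 19).
    Reduce coefficients mod 19: 5·t ≡ 1 (mod 19).
    The inverse of 5 mod 19 is 4 (since 5·4 = 20 = 1·19 + 1), so t ≡ 4·1 = 4 ≡ 4 (mod 19).
    Then x = 113 + 765·4 = 3173, valid modulo lcm(765, 19) = 14535: x ≡ 3173 (mod 14535).
  Combine with x ≡ 1 (mod 4); new modulus lcm = 58140.
    Write x = 3173 + 14535·t and substitute into x ≡ 1 (mod 4): 14535·t ≡ 1 − 3173 = -3172 (mod 4).
    Reduce coefficients mod 4: 3·t ≡ 0 (mod 4).
    The inverse of 3 mod 4 is 3 (since 3·3 = 9 = 2·4 + 1), so t ≡ 3·0 = 0 ≡ 0 (mod 4).
    Then x = 3173 + 14535·0 = 3173, valid modulo lcm(14535, 4) = 58140: x ≡ 3173 (mod 58140).
Verify against each original: 3173 mod 5 = 3, 3173 mod 17 = 11, 3173 mod 9 = 5, 3173 mod 19 = 0, 3173 mod 4 = 1.

x ≡ 3173 (mod 58140).


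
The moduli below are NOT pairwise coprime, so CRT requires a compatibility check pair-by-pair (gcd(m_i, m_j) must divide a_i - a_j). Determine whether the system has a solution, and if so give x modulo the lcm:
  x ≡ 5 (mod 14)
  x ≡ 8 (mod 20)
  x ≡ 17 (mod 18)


Moduli 14, 20, 18 are not pairwise coprime, so CRT works modulo lcm(m_i) when all pairwise compatibility conditions hold.
Pairwise compatibility: gcd(m_i, m_j) must divide a_i - a_j for every pair.
Merge one congruence at a time:
  Start: x ≡ 5 (mod 14).
  Combine with x ≡ 8 (mod 20): gcd(14, 20) = 2, and 8 - 5 = 3 is NOT divisible by 2.
    ⇒ system is inconsistent (no integer solution).

No solution (the system is inconsistent).


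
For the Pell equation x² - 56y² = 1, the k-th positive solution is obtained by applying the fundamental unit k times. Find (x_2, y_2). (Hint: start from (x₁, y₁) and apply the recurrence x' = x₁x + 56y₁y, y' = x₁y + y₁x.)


Step 1: Find the fundamental solution (x₁, y₁) of x² - 56y² = 1.
  Expand √56 as a continued fraction. a₀ = ⌊√56⌋ = 7; iterate m_{k+1} = d_k·a_k − m_k, d_{k+1} = (56 − m_{k+1}²)/d_k, a_{k+1} = ⌊(a₀ + m_{k+1})/d_{k+1}⌋ (starting m₀ = 0, d₀ = 1), with convergents p_k = a_k·p_{k-1} + p_{k-2}, q_k = a_k·q_{k-1} + q_{k-2} (p₋₁ = 1, q₋₁ = 0):
  k = 0: a₀ = 7; p₀/q₀ = 7/1; p₀² − 56·q₀² = 49 − 56 = -7.
  k = 1: m = 7, d = 7, a = ⌊(7 + 7)/7⌋ = 2; p/q = (2·7 + 1)/(2·1 + 0) = 15/2; p² − 56·q² = 225 − 224 = 1.
  The first convergent with p² − 56·q² = 1 gives the fundamental solution (x₁, y₁) = (15, 2).
Step 2: Apply the recurrence (x_{n+1}, y_{n+1}) = (x₁x_n + 56y₁y_n, x₁y_n + y₁x_n) repeatedly.
  From (x_1, y_1) = (15, 2): x_2 = 15·15 + 56·2·2 = 449; y_2 = 15·2 + 2·15 = 60.
Step 3: Verify x_2² - 56·y_2² = 201601 - 201600 = 1 (should be 1). ✓

(x_1, y_1) = (15, 2); (x_2, y_2) = (449, 60).


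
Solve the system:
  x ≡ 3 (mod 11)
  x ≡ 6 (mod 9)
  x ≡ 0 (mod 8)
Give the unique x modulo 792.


Moduli 11, 9, 8 are pairwise coprime; by CRT there is a unique solution modulo M = 11 · 9 · 8 = 792.
Solve pairwise, accumulating the modulus:
  Start with x ≡ 3 (mod 11).
  Combine with x ≡ 6 (mod 9): since gcd(11, 9) = 1, we get a unique residue mod 99.
    Write x = 3 + 11·t and substitute into x ≡ 6 (mod 9): 11·t ≡ 6 − 3 = 3 (mod 9).
    Reduce coefficients mod 9: 2·t ≡ 3 (mod 9).
    The inverse of 2 mod 9 is 5 (since 2·5 = 10 = 1·9 + 1), so t ≡ 5·3 = 15 ≡ 6 (mod 9).
    Then x = 3 + 11·6 = 69, valid modulo lcm(11, 9) = 99: x ≡ 69 (mod 99).
  Combine with x ≡ 0 (mod 8): since gcd(99, 8) = 1, we get a unique residue mod 792.
    Write x = 69 + 99·t and substitute into x ≡ 0 (mod 8): 99·t ≡ 0 − 69 = -69 (mod 8).
    Reduce coefficients mod 8: 3·t ≡ 3 (mod 8).
    The inverse of 3 mod 8 is 3 (since 3·3 = 9 = 1·8 + 1), so t ≡ 3·3 = 9 ≡ 1 (mod 8).
    Then x = 69 + 99·1 = 168, valid modulo lcm(99, 8) = 792: x ≡ 168 (mod 792).
Verify: 168 mod 11 = 3 ✓, 168 mod 9 = 6 ✓, 168 mod 8 = 0 ✓.

x ≡ 168 (mod 792).


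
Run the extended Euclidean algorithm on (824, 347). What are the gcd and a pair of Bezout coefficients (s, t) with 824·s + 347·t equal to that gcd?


Euclidean algorithm on (824, 347) — divide until remainder is 0:
  824 = 2 · 347 + 130
  347 = 2 · 130 + 87
  130 = 1 · 87 + 43
  87 = 2 · 43 + 1
  43 = 43 · 1 + 0
gcd(824, 347) = 1.
Track Bezout coefficients alongside the remainders: start with r₀ = 824 = a·1 + b·0 (s = 1, t = 0) and r₁ = 347 = a·0 + b·1 (s = 0, t = 1); each new remainder r_{k+1} = r_{k-1} − q_k·r_k inherits s_{k+1} = s_{k-1} − q_k·s_k, t_{k+1} = t_{k-1} − q_k·t_k, so r_k = a·s_k + b·t_k at every step:
  q = 2: r = 130, s = 1 − 2·0 = 1, t = 0 − 2·1 = -2  (check: 824·1 + 347·(-2) = 130)
  q = 2: r = 87, s = 0 − 2·1 = -2, t = 1 − 2·(-2) = 5  (check: 824·(-2) + 347·5 = 87)
  q = 1: r = 43, s = 1 − 1·(-2) = 3, t = -2 − 1·5 = -7  (check: 824·3 + 347·(-7) = 43)
  q = 2: r = 1, s = -2 − 2·3 = -8, t = 5 − 2·(-7) = 19  (check: 824·(-8) + 347·19 = 1)
The row with r = 1 (the gcd) gives the Bezout coefficients s = -8, t = 19.
Result: 824 · (-8) + 347 · (19) = 1.

gcd(824, 347) = 1; s = -8, t = 19 (check: 824·(-8) + 347·19 = 1).


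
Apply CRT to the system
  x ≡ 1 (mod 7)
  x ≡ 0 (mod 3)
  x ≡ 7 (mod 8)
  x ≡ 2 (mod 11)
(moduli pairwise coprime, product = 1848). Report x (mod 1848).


Product of moduli M = 7 · 3 · 8 · 11 = 1848.
Merge one congruence at a time:
  Start: x ≡ 1 (mod 7).
  Combine with x ≡ 0 (mod 3); new modulus lcm = 21.
    Write x = 1 + 7·t and substitute into x ≡ 0 (mod 3): 7·t ≡ 0 − 1 = -1 (mod 3).
    Reduce coefficients mod 3: 1·t ≡ 2 (mod 3).
    So t ≡ 2 (mod 3).
    Then x = 1 + 7·2 = 15, valid modulo lcm(7, 3) = 21: x ≡ 15 (mod 21).
  Combine with x ≡ 7 (mod 8); new modulus lcm = 168.
    Write x = 15 + 21·t and substitute into x ≡ 7 (mod 8): 21·t ≡ 7 − 15 = -8 (mod 8).
    Reduce coefficients mod 8: 5·t ≡ 0 (mod 8).
    The inverse of 5 mod 8 is 5 (since 5·5 = 25 = 3·8 + 1), so t ≡ 5·0 = 0 ≡ 0 (mod 8).
    Then x = 15 + 21·0 = 15, valid modulo lcm(21, 8) = 168: x ≡ 15 (mod 168).
  Combine with x ≡ 2 (mod 11); new modulus lcm = 1848.
    Write x = 15 + 168·t and substitute into x ≡ 2 (mod 11): 168·t ≡ 2 − 15 = -13 (mod 11).
    Reduce coefficients mod 11: 3·t ≡ 9 (mod 11).
    The inverse of 3 mod 11 is 4 (since 3·4 = 12 = 1·11 + 1), so t ≡ 4·9 = 36 ≡ 3 (mod 11).
    Then x = 15 + 168·3 = 519, valid modulo lcm(168, 11) = 1848: x ≡ 519 (mod 1848).
Verify against each original: 519 mod 7 = 1, 519 mod 3 = 0, 519 mod 8 = 7, 519 mod 11 = 2.

x ≡ 519 (mod 1848).


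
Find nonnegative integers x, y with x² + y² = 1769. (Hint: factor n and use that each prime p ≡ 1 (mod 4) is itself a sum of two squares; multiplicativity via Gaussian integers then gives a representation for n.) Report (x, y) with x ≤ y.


Step 1: Factor n = 1769 = 29 · 61.
Step 2: Check the mod-4 condition on each prime factor: 29 ≡ 1 (mod 4), exponent 1; 61 ≡ 1 (mod 4), exponent 1.
All primes ≡ 3 (mod 4) appear to even exponent (or don't appear), so by the two-squares theorem n IS expressible as a sum of two squares.
Step 3: Build a representation. Here n = 29 · 61 is a product of primes ≡ 1 (mod 4). Each prime p ≡ 1 (mod 4) is itself a sum of two squares; find a² by testing p − a² for a perfect square:
  29: 29 − 1² = 28, 29 − 2² = 25 = 5² ⇒ 29 = 2² + 5².
  61: 61 − 1² = 60, 61 − 2² = 57, 61 − 3² = 52, 61 − 4² = 45, 61 − 5² = 36 = 6² ⇒ 61 = 5² + 6².
  Combine using the Brahmagupta–Fibonacci identity (a² + b²)(c² + d²) = (ac − bd)² + (ad + bc)² = (ac + bd)² + (ad − bc)²:
  29 · 61 = 1769: from (2² + 5²)(5² + 6²), take (2·5 − 5·6, 2·6 + 5·5) = (10 − 30, 12 + 25) = (-20, 37); dropping signs (only squares matter) gives (20, 37); check 20² + 37² = 400 + 1369 = 1769 ✓.
Step 4: Order so x ≤ y and verify: 20² + 37² = 400 + 1369 = 1769 = n. ✓

n = 1769 = 20² + 37² (one valid representation with x ≤ y).


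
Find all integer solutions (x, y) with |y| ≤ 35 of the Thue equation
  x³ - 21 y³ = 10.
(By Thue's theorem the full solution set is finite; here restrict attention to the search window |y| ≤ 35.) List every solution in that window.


The equation is x³ - 21y³ = 10. For fixed y, x³ = 21·y³ + 10, so a solution requires the RHS to be a perfect cube.
Strategy: iterate y from -35 to 35, compute RHS = 21·y³ + 10, and check whether it is a (positive or negative) perfect cube.
Check small values of y:
  y = 0: RHS = 10 is not a perfect cube.
  y = 1: RHS = 31 is not a perfect cube.
  y = -1: RHS = -11 is not a perfect cube.
  y = 2: RHS = 178 is not a perfect cube.
  y = -2: RHS = -158 is not a perfect cube.
  y = 3: RHS = 577 is not a perfect cube.
  y = -3: RHS = -557 is not a perfect cube.
Continuing the search up to |y| = 35 finds no solutions either.
No (x, y) in the scanned range satisfies the equation.

No integer solutions with |y| ≤ 35.


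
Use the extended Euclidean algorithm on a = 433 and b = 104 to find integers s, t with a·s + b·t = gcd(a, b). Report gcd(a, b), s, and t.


Euclidean algorithm on (433, 104) — divide until remainder is 0:
  433 = 4 · 104 + 17
  104 = 6 · 17 + 2
  17 = 8 · 2 + 1
  2 = 2 · 1 + 0
gcd(433, 104) = 1.
Track Bezout coefficients alongside the remainders: start with r₀ = 433 = a·1 + b·0 (s = 1, t = 0) and r₁ = 104 = a·0 + b·1 (s = 0, t = 1); each new remainder r_{k+1} = r_{k-1} − q_k·r_k inherits s_{k+1} = s_{k-1} − q_k·s_k, t_{k+1} = t_{k-1} − q_k·t_k, so r_k = a·s_k + b·t_k at every step:
  q = 4: r = 17, s = 1 − 4·0 = 1, t = 0 − 4·1 = -4  (check: 433·1 + 104·(-4) = 17)
  q = 6: r = 2, s = 0 − 6·1 = -6, t = 1 − 6·(-4) = 25  (check: 433·(-6) + 104·25 = 2)
  q = 8: r = 1, s = 1 − 8·(-6) = 49, t = -4 − 8·25 = -204  (check: 433·49 + 104·(-204) = 1)
The row with r = 1 (the gcd) gives the Bezout coefficients s = 49, t = -204.
Result: 433 · (49) + 104 · (-204) = 1.

gcd(433, 104) = 1; s = 49, t = -204 (check: 433·49 + 104·(-204) = 1).


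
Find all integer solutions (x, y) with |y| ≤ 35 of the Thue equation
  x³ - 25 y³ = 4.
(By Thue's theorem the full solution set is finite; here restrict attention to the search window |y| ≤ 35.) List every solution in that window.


The equation is x³ - 25y³ = 4. For fixed y, x³ = 25·y³ + 4, so a solution requires the RHS to be a perfect cube.
Strategy: iterate y from -35 to 35, compute RHS = 25·y³ + 4, and check whether it is a (positive or negative) perfect cube.
Check small values of y:
  y = 0: RHS = 4 is not a perfect cube.
  y = 1: RHS = 29 is not a perfect cube.
  y = -1: RHS = -21 is not a perfect cube.
  y = 2: RHS = 204 is not a perfect cube.
  y = -2: RHS = -196 is not a perfect cube.
  y = 3: RHS = 679 is not a perfect cube.
  y = -3: RHS = -671 is not a perfect cube.
Continuing the search up to |y| = 35 finds no solutions either.
No (x, y) in the scanned range satisfies the equation.

No integer solutions with |y| ≤ 35.


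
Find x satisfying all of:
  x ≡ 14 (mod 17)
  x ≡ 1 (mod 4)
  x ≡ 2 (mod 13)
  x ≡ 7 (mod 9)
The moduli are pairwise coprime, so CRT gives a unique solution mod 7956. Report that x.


Product of moduli M = 17 · 4 · 13 · 9 = 7956.
Merge one congruence at a time:
  Start: x ≡ 14 (mod 17).
  Combine with x ≡ 1 (mod 4); new modulus lcm = 68.
    Write x = 14 + 17·t and substitute into x ≡ 1 (mod 4): 17·t ≡ 1 − 14 = -13 (mod 4).
    Reduce coefficients mod 4: 1·t ≡ 3 (mod 4).
    So t ≡ 3 (mod 4).
    Then x = 14 + 17·3 = 65, valid modulo lcm(17, 4) = 68: x ≡ 65 (mod 68).
  Combine with x ≡ 2 (mod 13); new modulus lcm = 884.
    Write x = 65 + 68·t and substitute into x ≡ 2 (mod 13): 68·t ≡ 2 − 65 = -63 (mod 13).
    Reduce coefficients mod 13: 3·t ≡ 2 (mod 13).
    The inverse of 3 mod 13 is 9 (since 3·9 = 27 = 2·13 + 1), so t ≡ 9·2 = 18 ≡ 5 (mod 13).
    Then x = 65 + 68·5 = 405, valid modulo lcm(68, 13) = 884: x ≡ 405 (mod 884).
  Combine with x ≡ 7 (mod 9); new modulus lcm = 7956.
    Write x = 405 + 884·t and substitute into x ≡ 7 (mod 9): 884·t ≡ 7 − 405 = -398 (mod 9).
    Reduce coefficients mod 9: 2·t ≡ 7 (mod 9).
    The inverse of 2 mod 9 is 5 (since 2·5 = 10 = 1·9 + 1), so t ≡ 5·7 = 35 ≡ 8 (mod 9).
    Then x = 405 + 884·8 = 7477, valid modulo lcm(884, 9) = 7956: x ≡ 7477 (mod 7956).
Verify against each original: 7477 mod 17 = 14, 7477 mod 4 = 1, 7477 mod 13 = 2, 7477 mod 9 = 7.

x ≡ 7477 (mod 7956).


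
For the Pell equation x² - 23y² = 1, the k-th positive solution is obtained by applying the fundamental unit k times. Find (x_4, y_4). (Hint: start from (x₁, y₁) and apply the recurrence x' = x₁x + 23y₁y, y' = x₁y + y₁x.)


Step 1: Find the fundamental solution (x₁, y₁) of x² - 23y² = 1.
  Expand √23 as a continued fraction. a₀ = ⌊√23⌋ = 4; iterate m_{k+1} = d_k·a_k − m_k, d_{k+1} = (23 − m_{k+1}²)/d_k, a_{k+1} = ⌊(a₀ + m_{k+1})/d_{k+1}⌋ (starting m₀ = 0, d₀ = 1), with convergents p_k = a_k·p_{k-1} + p_{k-2}, q_k = a_k·q_{k-1} + q_{k-2} (p₋₁ = 1, q₋₁ = 0):
  k = 0: a₀ = 4; p₀/q₀ = 4/1; p₀² − 23·q₀² = 16 − 23 = -7.
  k = 1: m = 4, d = 7, a = ⌊(4 + 4)/7⌋ = 1; p/q = (1·4 + 1)/(1·1 + 0) = 5/1; p² − 23·q² = 25 − 23 = 2.
  k = 2: m = 3, d = 2, a = ⌊(4 + 3)/2⌋ = 3; p/q = (3·5 + 4)/(3·1 + 1) = 19/4; p² − 23·q² = 361 − 368 = -7.
  k = 3: m = 3, d = 7, a = ⌊(4 + 3)/7⌋ = 1; p/q = (1·19 + 5)/(1·4 + 1) = 24/5; p² − 23·q² = 576 − 575 = 1.
  The first convergent with p² − 23·q² = 1 gives the fundamental solution (x₁, y₁) = (24, 5).
Step 2: Apply the recurrence (x_{n+1}, y_{n+1}) = (x₁x_n + 23y₁y_n, x₁y_n + y₁x_n) repeatedly.
  From (x_1, y_1) = (24, 5): x_2 = 24·24 + 23·5·5 = 1151; y_2 = 24·5 + 5·24 = 240.
  From (x_2, y_2) = (1151, 240): x_3 = 24·1151 + 23·5·240 = 55224; y_3 = 24·240 + 5·1151 = 11515.
  From (x_3, y_3) = (55224, 11515): x_4 = 24·55224 + 23·5·11515 = 2649601; y_4 = 24·11515 + 5·55224 = 552480.
Step 3: Verify x_4² - 23·y_4² = 7020385459201 - 7020385459200 = 1 (should be 1). ✓

(x_1, y_1) = (24, 5); (x_4, y_4) = (2649601, 552480).
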